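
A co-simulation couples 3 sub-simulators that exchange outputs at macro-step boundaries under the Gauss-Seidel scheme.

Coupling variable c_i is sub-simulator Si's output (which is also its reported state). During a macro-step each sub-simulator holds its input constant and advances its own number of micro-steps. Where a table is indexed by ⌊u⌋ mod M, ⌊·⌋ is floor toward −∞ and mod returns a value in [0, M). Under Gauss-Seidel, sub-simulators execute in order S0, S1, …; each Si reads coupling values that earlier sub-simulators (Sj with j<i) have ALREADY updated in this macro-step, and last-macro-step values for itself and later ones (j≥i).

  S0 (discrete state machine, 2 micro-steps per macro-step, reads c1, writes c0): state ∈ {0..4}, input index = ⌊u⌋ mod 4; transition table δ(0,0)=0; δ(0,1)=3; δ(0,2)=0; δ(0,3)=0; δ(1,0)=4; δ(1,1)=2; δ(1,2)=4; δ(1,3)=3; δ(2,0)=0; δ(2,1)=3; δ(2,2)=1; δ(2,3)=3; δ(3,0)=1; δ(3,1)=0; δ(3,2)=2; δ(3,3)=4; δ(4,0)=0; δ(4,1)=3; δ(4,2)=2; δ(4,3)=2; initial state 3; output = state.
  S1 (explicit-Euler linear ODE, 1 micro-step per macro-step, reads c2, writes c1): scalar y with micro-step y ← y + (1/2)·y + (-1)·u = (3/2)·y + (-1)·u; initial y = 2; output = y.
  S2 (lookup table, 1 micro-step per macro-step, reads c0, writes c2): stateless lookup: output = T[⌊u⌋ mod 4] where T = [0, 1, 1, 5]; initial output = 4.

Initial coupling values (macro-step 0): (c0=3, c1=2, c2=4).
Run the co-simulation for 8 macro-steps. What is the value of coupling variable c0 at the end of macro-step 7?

c0 at macro-step 7 = 0

macro 1: S0 reads c1=2 → after 2×micro: 1; S1 reads c2=4 → after 1×micro: -1; S2 reads c0=1 → after 1×micro: 1 ⇒ (c0=1, c1=-1, c2=1)
macro 2: S0 reads c1=-1 → after 2×micro: 4; S1 reads c2=1 → after 1×micro: -5/2; S2 reads c0=4 → after 1×micro: 0 ⇒ (c0=4, c1=-5/2, c2=0)
macro 3: S0 reads c1=-5/2 → after 2×micro: 0; S1 reads c2=0 → after 1×micro: -15/4; S2 reads c0=0 → after 1×micro: 0 ⇒ (c0=0, c1=-15/4, c2=0)
macro 4: S0 reads c1=-15/4 → after 2×micro: 0; S1 reads c2=0 → after 1×micro: -45/8; S2 reads c0=0 → after 1×micro: 0 ⇒ (c0=0, c1=-45/8, c2=0)
macro 5: S0 reads c1=-45/8 → after 2×micro: 0; S1 reads c2=0 → after 1×micro: -135/16; S2 reads c0=0 → after 1×micro: 0 ⇒ (c0=0, c1=-135/16, c2=0)
macro 6: S0 reads c1=-135/16 → after 2×micro: 0; S1 reads c2=0 → after 1×micro: -405/32; S2 reads c0=0 → after 1×micro: 0 ⇒ (c0=0, c1=-405/32, c2=0)
macro 7: S0 reads c1=-405/32 → after 2×micro: 0; S1 reads c2=0 → after 1×micro: -1215/64; S2 reads c0=0 → after 1×micro: 0 ⇒ (c0=0, c1=-1215/64, c2=0)
macro 8: S0 reads c1=-1215/64 → after 2×micro: 0; S1 reads c2=0 → after 1×micro: -3645/128; S2 reads c0=0 → after 1×micro: 0 ⇒ (c0=0, c1=-3645/128, c2=0)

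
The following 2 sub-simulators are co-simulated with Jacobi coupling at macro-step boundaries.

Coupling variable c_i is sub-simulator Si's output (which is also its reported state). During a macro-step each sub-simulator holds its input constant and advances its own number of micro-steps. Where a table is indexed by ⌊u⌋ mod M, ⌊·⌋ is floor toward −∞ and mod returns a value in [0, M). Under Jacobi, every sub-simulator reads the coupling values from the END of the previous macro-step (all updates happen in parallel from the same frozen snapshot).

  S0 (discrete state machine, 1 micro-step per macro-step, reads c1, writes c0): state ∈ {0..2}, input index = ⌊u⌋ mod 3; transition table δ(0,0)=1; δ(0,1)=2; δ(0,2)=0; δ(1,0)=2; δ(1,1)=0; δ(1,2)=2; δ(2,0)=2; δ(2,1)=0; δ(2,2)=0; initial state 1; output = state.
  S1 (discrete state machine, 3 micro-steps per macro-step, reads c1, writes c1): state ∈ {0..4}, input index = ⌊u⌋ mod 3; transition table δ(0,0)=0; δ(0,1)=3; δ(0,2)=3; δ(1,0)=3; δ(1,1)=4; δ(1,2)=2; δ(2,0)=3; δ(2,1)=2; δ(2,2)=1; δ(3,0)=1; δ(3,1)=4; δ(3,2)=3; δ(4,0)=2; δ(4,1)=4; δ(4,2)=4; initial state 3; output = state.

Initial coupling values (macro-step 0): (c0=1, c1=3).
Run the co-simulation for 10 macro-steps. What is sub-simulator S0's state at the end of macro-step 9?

S0 state at macro-step 9 = 2

macro 1: S0 reads c1=3 → after 1×micro: 2; S1 reads c1=3 → after 3×micro: 1 ⇒ (c0=2, c1=1)
macro 2: S0 reads c1=1 → after 1×micro: 0; S1 reads c1=1 → after 3×micro: 4 ⇒ (c0=0, c1=4)
macro 3: S0 reads c1=4 → after 1×micro: 2; S1 reads c1=4 → after 3×micro: 4 ⇒ (c0=2, c1=4)
macro 4: S0 reads c1=4 → after 1×micro: 0; S1 reads c1=4 → after 3×micro: 4 ⇒ (c0=0, c1=4)
macro 5: S0 reads c1=4 → after 1×micro: 2; S1 reads c1=4 → after 3×micro: 4 ⇒ (c0=2, c1=4)
macro 6: S0 reads c1=4 → after 1×micro: 0; S1 reads c1=4 → after 3×micro: 4 ⇒ (c0=0, c1=4)
macro 7: S0 reads c1=4 → after 1×micro: 2; S1 reads c1=4 → after 3×micro: 4 ⇒ (c0=2, c1=4)
macro 8: S0 reads c1=4 → after 1×micro: 0; S1 reads c1=4 → after 3×micro: 4 ⇒ (c0=0, c1=4)
macro 9: S0 reads c1=4 → after 1×micro: 2; S1 reads c1=4 → after 3×micro: 4 ⇒ (c0=2, c1=4)
macro 10: S0 reads c1=4 → after 1×micro: 0; S1 reads c1=4 → after 3×micro: 4 ⇒ (c0=0, c1=4)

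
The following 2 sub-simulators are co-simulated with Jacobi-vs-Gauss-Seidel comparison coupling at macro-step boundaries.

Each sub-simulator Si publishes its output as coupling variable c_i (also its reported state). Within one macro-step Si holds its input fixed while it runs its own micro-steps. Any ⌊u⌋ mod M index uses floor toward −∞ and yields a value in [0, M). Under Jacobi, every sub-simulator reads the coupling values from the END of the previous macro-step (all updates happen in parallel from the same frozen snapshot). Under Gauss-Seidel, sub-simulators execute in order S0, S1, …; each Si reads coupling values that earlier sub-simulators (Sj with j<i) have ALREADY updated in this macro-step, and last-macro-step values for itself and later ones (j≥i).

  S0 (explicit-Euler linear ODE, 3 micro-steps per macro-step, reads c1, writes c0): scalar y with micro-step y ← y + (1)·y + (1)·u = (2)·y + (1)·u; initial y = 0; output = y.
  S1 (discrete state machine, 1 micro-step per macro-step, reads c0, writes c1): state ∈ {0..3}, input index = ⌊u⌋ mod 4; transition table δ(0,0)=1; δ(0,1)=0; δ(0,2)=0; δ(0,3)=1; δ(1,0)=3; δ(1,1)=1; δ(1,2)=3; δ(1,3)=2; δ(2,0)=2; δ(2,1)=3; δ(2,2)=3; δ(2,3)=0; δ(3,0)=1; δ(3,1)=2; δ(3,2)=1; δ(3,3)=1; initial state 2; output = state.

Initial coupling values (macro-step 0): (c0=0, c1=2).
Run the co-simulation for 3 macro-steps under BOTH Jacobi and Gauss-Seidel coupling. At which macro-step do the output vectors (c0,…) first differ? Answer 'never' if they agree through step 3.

first divergence at macro-step: 1

[Jacobi] macro 1: S0 reads c1=2 → after 3×micro: 14; S1 reads c0=0 → after 1×micro: 2 ⇒ (c0=14, c1=2)
[Jacobi] macro 2: S0 reads c1=2 → after 3×micro: 126; S1 reads c0=14 → after 1×micro: 3 ⇒ (c0=126, c1=3)
[Jacobi] macro 3: S0 reads c1=3 → after 3×micro: 1029; S1 reads c0=126 → after 1×micro: 1 ⇒ (c0=1029, c1=1)
[Gauss-Seidel] macro 1: S0 reads c1=2 → after 3×micro: 14; S1 reads c0=14 → after 1×micro: 3 ⇒ (c0=14, c1=3)
[Gauss-Seidel] macro 2: S0 reads c1=3 → after 3×micro: 133; S1 reads c0=133 → after 1×micro: 2 ⇒ (c0=133, c1=2)
[Gauss-Seidel] macro 3: S0 reads c1=2 → after 3×micro: 1078; S1 reads c0=1078 → after 1×micro: 3 ⇒ (c0=1078, c1=3)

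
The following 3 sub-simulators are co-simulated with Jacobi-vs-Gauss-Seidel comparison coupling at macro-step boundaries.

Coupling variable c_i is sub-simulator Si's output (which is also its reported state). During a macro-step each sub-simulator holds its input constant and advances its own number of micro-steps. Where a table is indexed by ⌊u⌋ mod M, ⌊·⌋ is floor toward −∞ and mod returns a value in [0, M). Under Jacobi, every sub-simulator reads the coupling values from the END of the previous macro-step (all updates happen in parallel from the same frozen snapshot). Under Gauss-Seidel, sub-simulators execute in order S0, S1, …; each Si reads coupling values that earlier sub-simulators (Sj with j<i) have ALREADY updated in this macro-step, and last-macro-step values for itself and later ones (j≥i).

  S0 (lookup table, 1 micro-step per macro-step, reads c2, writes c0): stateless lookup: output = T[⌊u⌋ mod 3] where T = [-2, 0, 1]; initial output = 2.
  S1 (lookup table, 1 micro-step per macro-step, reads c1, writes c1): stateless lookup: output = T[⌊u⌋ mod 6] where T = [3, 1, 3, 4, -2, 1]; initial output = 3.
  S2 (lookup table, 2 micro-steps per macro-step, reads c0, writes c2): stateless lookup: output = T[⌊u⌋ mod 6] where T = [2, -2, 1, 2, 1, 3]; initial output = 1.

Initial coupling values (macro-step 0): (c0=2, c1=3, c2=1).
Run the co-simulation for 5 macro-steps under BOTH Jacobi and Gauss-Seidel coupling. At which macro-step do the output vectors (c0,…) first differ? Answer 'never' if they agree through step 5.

[Jacobi] macro 1: S0 reads c2=1 → after 1×micro: 0; S1 reads c1=3 → after 1×micro: 4; S2 reads c0=2 → after 2×micro: 1 ⇒ (c0=0, c1=4, c2=1)
[Jacobi] macro 2: S0 reads c2=1 → after 1×micro: 0; S1 reads c1=4 → after 1×micro: -2; S2 reads c0=0 → after 2×micro: 2 ⇒ (c0=0, c1=-2, c2=2)
[Jacobi] macro 3: S0 reads c2=2 → after 1×micro: 1; S1 reads c1=-2 → after 1×micro: -2; S2 reads c0=0 → after 2×micro: 2 ⇒ (c0=1, c1=-2, c2=2)
[Jacobi] macro 4: S0 reads c2=2 → after 1×micro: 1; S1 reads c1=-2 → after 1×micro: -2; S2 reads c0=1 → after 2×micro: -2 ⇒ (c0=1, c1=-2, c2=-2)
[Jacobi] macro 5: S0 reads c2=-2 → after 1×micro: 0; S1 reads c1=-2 → after 1×micro: -2; S2 reads c0=1 → after 2×micro: -2 ⇒ (c0=0, c1=-2, c2=-2)
[Gauss-Seidel] macro 1: S0 reads c2=1 → after 1×micro: 0; S1 reads c1=3 → after 1×micro: 4; S2 reads c0=0 → after 2×micro: 2 ⇒ (c0=0, c1=4, c2=2)
[Gauss-Seidel] macro 2: S0 reads c2=2 → after 1×micro: 1; S1 reads c1=4 → after 1×micro: -2; S2 reads c0=1 → after 2×micro: -2 ⇒ (c0=1, c1=-2, c2=-2)
[Gauss-Seidel] macro 3: S0 reads c2=-2 → after 1×micro: 0; S1 reads c1=-2 → after 1×micro: -2; S2 reads c0=0 → after 2×micro: 2 ⇒ (c0=0, c1=-2, c2=2)
[Gauss-Seidel] macro 4: S0 reads c2=2 → after 1×micro: 1; S1 reads c1=-2 → after 1×micro: -2; S2 reads c0=1 → after 2×micro: -2 ⇒ (c0=1, c1=-2, c2=-2)
[Gauss-Seidel] macro 5: S0 reads c2=-2 → after 1×micro: 0; S1 reads c1=-2 → after 1×micro: -2; S2 reads c0=0 → after 2×micro: 2 ⇒ (c0=0, c1=-2, c2=2)

first divergence at macro-step: 1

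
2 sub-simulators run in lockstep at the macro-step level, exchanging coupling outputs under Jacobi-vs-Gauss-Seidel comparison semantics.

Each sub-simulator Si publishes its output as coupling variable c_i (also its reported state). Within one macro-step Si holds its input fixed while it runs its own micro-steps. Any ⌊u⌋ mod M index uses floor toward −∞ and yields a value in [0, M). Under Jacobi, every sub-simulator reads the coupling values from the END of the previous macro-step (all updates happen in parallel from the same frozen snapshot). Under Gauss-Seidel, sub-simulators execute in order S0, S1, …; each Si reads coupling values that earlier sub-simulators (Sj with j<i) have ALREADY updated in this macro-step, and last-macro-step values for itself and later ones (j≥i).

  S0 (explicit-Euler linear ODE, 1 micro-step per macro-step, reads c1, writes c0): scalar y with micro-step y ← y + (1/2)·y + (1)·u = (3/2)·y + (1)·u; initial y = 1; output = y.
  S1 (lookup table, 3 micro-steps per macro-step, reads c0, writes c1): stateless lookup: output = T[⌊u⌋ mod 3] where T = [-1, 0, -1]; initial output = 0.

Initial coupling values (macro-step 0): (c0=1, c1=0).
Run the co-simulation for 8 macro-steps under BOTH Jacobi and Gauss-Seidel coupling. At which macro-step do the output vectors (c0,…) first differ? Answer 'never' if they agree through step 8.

first divergence at macro-step: 2

[Jacobi] macro 1: S0 reads c1=0 → after 1×micro: 3/2; S1 reads c0=1 → after 3×micro: 0 ⇒ (c0=3/2, c1=0)
[Jacobi] macro 2: S0 reads c1=0 → after 1×micro: 9/4; S1 reads c0=3/2 → after 3×micro: 0 ⇒ (c0=9/4, c1=0)
[Jacobi] macro 3: S0 reads c1=0 → after 1×micro: 27/8; S1 reads c0=9/4 → after 3×micro: -1 ⇒ (c0=27/8, c1=-1)
[Jacobi] macro 4: S0 reads c1=-1 → after 1×micro: 65/16; S1 reads c0=27/8 → after 3×micro: -1 ⇒ (c0=65/16, c1=-1)
[Jacobi] macro 5: S0 reads c1=-1 → after 1×micro: 163/32; S1 reads c0=65/16 → after 3×micro: 0 ⇒ (c0=163/32, c1=0)
[Jacobi] macro 6: S0 reads c1=0 → after 1×micro: 489/64; S1 reads c0=163/32 → after 3×micro: -1 ⇒ (c0=489/64, c1=-1)
[Jacobi] macro 7: S0 reads c1=-1 → after 1×micro: 1339/128; S1 reads c0=489/64 → after 3×micro: 0 ⇒ (c0=1339/128, c1=0)
[Jacobi] macro 8: S0 reads c1=0 → after 1×micro: 4017/256; S1 reads c0=1339/128 → after 3×micro: 0 ⇒ (c0=4017/256, c1=0)
[Gauss-Seidel] macro 1: S0 reads c1=0 → after 1×micro: 3/2; S1 reads c0=3/2 → after 3×micro: 0 ⇒ (c0=3/2, c1=0)
[Gauss-Seidel] macro 2: S0 reads c1=0 → after 1×micro: 9/4; S1 reads c0=9/4 → after 3×micro: -1 ⇒ (c0=9/4, c1=-1)
[Gauss-Seidel] macro 3: S0 reads c1=-1 → after 1×micro: 19/8; S1 reads c0=19/8 → after 3×micro: -1 ⇒ (c0=19/8, c1=-1)
[Gauss-Seidel] macro 4: S0 reads c1=-1 → after 1×micro: 41/16; S1 reads c0=41/16 → after 3×micro: -1 ⇒ (c0=41/16, c1=-1)
[Gauss-Seidel] macro 5: S0 reads c1=-1 → after 1×micro: 91/32; S1 reads c0=91/32 → after 3×micro: -1 ⇒ (c0=91/32, c1=-1)
[Gauss-Seidel] macro 6: S0 reads c1=-1 → after 1×micro: 209/64; S1 reads c0=209/64 → after 3×micro: -1 ⇒ (c0=209/64, c1=-1)
[Gauss-Seidel] macro 7: S0 reads c1=-1 → after 1×micro: 499/128; S1 reads c0=499/128 → after 3×micro: -1 ⇒ (c0=499/128, c1=-1)
[Gauss-Seidel] macro 8: S0 reads c1=-1 → after 1×micro: 1241/256; S1 reads c0=1241/256 → after 3×micro: 0 ⇒ (c0=1241/256, c1=0)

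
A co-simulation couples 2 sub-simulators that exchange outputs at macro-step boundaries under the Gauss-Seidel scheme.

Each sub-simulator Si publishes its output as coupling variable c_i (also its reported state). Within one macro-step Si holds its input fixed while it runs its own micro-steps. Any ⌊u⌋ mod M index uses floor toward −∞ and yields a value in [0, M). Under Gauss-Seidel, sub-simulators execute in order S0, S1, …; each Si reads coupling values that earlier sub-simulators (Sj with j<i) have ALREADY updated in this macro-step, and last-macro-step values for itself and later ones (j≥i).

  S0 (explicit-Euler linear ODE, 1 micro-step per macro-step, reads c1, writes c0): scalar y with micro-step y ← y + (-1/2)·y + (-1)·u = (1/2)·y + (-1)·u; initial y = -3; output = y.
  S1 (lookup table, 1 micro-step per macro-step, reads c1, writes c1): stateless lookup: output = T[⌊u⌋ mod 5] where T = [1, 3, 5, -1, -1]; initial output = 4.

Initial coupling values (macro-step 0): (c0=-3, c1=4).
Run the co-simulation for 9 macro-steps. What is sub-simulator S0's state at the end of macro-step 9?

S0 state at macro-step 9 = 1009/512

macro 1: S0 reads c1=4 → after 1×micro: -11/2; S1 reads c1=4 → after 1×micro: -1 ⇒ (c0=-11/2, c1=-1)
macro 2: S0 reads c1=-1 → after 1×micro: -7/4; S1 reads c1=-1 → after 1×micro: -1 ⇒ (c0=-7/4, c1=-1)
macro 3: S0 reads c1=-1 → after 1×micro: 1/8; S1 reads c1=-1 → after 1×micro: -1 ⇒ (c0=1/8, c1=-1)
macro 4: S0 reads c1=-1 → after 1×micro: 17/16; S1 reads c1=-1 → after 1×micro: -1 ⇒ (c0=17/16, c1=-1)
macro 5: S0 reads c1=-1 → after 1×micro: 49/32; S1 reads c1=-1 → after 1×micro: -1 ⇒ (c0=49/32, c1=-1)
macro 6: S0 reads c1=-1 → after 1×micro: 113/64; S1 reads c1=-1 → after 1×micro: -1 ⇒ (c0=113/64, c1=-1)
macro 7: S0 reads c1=-1 → after 1×micro: 241/128; S1 reads c1=-1 → after 1×micro: -1 ⇒ (c0=241/128, c1=-1)
macro 8: S0 reads c1=-1 → after 1×micro: 497/256; S1 reads c1=-1 → after 1×micro: -1 ⇒ (c0=497/256, c1=-1)
macro 9: S0 reads c1=-1 → after 1×micro: 1009/512; S1 reads c1=-1 → after 1×micro: -1 ⇒ (c0=1009/512, c1=-1)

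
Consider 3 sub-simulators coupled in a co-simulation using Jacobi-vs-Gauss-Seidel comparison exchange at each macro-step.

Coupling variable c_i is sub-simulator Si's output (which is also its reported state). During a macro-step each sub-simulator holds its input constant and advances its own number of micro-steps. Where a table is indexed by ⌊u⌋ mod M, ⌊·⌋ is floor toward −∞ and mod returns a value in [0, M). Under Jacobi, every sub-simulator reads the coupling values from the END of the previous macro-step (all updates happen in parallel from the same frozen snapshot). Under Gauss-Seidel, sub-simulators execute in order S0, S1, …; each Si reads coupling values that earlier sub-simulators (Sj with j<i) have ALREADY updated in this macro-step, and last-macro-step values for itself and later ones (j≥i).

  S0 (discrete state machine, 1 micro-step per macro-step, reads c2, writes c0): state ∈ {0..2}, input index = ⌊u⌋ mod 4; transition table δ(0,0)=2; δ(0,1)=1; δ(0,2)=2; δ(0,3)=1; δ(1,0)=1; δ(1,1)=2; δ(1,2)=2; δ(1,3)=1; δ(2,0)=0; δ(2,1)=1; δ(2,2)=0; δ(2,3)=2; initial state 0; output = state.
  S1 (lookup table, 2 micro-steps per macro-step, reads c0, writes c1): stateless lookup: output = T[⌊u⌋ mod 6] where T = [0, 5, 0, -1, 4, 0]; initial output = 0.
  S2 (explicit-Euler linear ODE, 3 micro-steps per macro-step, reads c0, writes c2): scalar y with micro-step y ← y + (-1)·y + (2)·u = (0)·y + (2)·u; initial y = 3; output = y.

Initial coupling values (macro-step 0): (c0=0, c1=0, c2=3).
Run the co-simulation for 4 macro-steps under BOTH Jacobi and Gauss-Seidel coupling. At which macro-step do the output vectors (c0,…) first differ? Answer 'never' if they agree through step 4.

first divergence at macro-step: 1

[Jacobi] macro 1: S0 reads c2=3 → after 1×micro: 1; S1 reads c0=0 → after 2×micro: 0; S2 reads c0=0 → after 3×micro: 0 ⇒ (c0=1, c1=0, c2=0)
[Jacobi] macro 2: S0 reads c2=0 → after 1×micro: 1; S1 reads c0=1 → after 2×micro: 5; S2 reads c0=1 → after 3×micro: 2 ⇒ (c0=1, c1=5, c2=2)
[Jacobi] macro 3: S0 reads c2=2 → after 1×micro: 2; S1 reads c0=1 → after 2×micro: 5; S2 reads c0=1 → after 3×micro: 2 ⇒ (c0=2, c1=5, c2=2)
[Jacobi] macro 4: S0 reads c2=2 → after 1×micro: 0; S1 reads c0=2 → after 2×micro: 0; S2 reads c0=2 → after 3×micro: 4 ⇒ (c0=0, c1=0, c2=4)
[Gauss-Seidel] macro 1: S0 reads c2=3 → after 1×micro: 1; S1 reads c0=1 → after 2×micro: 5; S2 reads c0=1 → after 3×micro: 2 ⇒ (c0=1, c1=5, c2=2)
[Gauss-Seidel] macro 2: S0 reads c2=2 → after 1×micro: 2; S1 reads c0=2 → after 2×micro: 0; S2 reads c0=2 → after 3×micro: 4 ⇒ (c0=2, c1=0, c2=4)
[Gauss-Seidel] macro 3: S0 reads c2=4 → after 1×micro: 0; S1 reads c0=0 → after 2×micro: 0; S2 reads c0=0 → after 3×micro: 0 ⇒ (c0=0, c1=0, c2=0)
[Gauss-Seidel] macro 4: S0 reads c2=0 → after 1×micro: 2; S1 reads c0=2 → after 2×micro: 0; S2 reads c0=2 → after 3×micro: 4 ⇒ (c0=2, c1=0, c2=4)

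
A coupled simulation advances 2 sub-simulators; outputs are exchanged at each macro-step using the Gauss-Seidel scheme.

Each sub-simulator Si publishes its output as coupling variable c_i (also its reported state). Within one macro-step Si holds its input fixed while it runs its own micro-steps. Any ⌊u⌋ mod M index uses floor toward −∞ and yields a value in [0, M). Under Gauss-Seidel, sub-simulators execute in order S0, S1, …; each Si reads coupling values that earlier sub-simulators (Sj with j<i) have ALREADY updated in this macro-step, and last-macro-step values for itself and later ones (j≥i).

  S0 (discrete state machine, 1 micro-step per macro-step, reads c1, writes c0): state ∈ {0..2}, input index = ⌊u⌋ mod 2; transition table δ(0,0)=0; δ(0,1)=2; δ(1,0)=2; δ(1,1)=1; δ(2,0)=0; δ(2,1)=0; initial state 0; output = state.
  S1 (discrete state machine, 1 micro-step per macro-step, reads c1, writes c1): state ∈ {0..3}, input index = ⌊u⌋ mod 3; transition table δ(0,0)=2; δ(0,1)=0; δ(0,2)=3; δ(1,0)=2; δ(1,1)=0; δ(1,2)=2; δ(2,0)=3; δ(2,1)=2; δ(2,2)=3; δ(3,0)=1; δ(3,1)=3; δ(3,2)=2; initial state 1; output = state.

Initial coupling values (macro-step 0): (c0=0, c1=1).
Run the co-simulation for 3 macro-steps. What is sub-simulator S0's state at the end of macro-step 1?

macro 1: S0 reads c1=1 → after 1×micro: 2; S1 reads c1=1 → after 1×micro: 0 ⇒ (c0=2, c1=0)
macro 2: S0 reads c1=0 → after 1×micro: 0; S1 reads c1=0 → after 1×micro: 2 ⇒ (c0=0, c1=2)
macro 3: S0 reads c1=2 → after 1×micro: 0; S1 reads c1=2 → after 1×micro: 3 ⇒ (c0=0, c1=3)

S0 state at macro-step 1 = 2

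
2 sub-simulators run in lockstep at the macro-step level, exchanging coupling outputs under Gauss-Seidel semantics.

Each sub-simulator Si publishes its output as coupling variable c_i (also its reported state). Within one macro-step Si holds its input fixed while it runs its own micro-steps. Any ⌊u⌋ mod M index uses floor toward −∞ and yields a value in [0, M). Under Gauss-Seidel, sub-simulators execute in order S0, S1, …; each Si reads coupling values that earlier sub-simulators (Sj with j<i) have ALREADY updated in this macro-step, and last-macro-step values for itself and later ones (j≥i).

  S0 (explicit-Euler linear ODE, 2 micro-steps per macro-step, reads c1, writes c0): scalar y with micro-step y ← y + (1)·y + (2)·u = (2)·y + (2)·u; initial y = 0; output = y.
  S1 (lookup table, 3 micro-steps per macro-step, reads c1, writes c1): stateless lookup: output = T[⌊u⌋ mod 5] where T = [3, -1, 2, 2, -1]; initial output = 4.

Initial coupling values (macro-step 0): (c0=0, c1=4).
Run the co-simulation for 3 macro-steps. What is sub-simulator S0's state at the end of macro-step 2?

S0 state at macro-step 2 = 90

macro 1: S0 reads c1=4 → after 2×micro: 24; S1 reads c1=4 → after 3×micro: -1 ⇒ (c0=24, c1=-1)
macro 2: S0 reads c1=-1 → after 2×micro: 90; S1 reads c1=-1 → after 3×micro: -1 ⇒ (c0=90, c1=-1)
macro 3: S0 reads c1=-1 → after 2×micro: 354; S1 reads c1=-1 → after 3×micro: -1 ⇒ (c0=354, c1=-1)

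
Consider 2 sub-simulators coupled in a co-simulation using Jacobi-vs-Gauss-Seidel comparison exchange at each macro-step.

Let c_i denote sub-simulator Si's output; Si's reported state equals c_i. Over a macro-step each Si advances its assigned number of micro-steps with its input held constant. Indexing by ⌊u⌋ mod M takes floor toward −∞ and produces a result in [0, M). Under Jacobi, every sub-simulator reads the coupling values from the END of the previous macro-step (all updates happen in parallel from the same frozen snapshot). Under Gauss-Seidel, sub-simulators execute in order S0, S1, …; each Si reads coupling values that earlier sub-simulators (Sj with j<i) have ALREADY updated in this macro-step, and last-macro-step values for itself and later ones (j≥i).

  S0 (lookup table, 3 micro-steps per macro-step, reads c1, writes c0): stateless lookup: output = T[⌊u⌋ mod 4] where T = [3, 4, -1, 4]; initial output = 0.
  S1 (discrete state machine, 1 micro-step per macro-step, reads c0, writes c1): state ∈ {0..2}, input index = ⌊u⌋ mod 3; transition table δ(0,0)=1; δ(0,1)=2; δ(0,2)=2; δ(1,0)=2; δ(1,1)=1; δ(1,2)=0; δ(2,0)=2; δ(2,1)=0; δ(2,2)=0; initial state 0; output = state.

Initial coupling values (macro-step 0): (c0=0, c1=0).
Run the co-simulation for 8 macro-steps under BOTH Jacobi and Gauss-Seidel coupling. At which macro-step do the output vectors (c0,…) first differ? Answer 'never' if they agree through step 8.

first divergence at macro-step: 2

[Jacobi] macro 1: S0 reads c1=0 → after 3×micro: 3; S1 reads c0=0 → after 1×micro: 1 ⇒ (c0=3, c1=1)
[Jacobi] macro 2: S0 reads c1=1 → after 3×micro: 4; S1 reads c0=3 → after 1×micro: 2 ⇒ (c0=4, c1=2)
[Jacobi] macro 3: S0 reads c1=2 → after 3×micro: -1; S1 reads c0=4 → after 1×micro: 0 ⇒ (c0=-1, c1=0)
[Jacobi] macro 4: S0 reads c1=0 → after 3×micro: 3; S1 reads c0=-1 → after 1×micro: 2 ⇒ (c0=3, c1=2)
[Jacobi] macro 5: S0 reads c1=2 → after 3×micro: -1; S1 reads c0=3 → after 1×micro: 2 ⇒ (c0=-1, c1=2)
[Jacobi] macro 6: S0 reads c1=2 → after 3×micro: -1; S1 reads c0=-1 → after 1×micro: 0 ⇒ (c0=-1, c1=0)
[Jacobi] macro 7: S0 reads c1=0 → after 3×micro: 3; S1 reads c0=-1 → after 1×micro: 2 ⇒ (c0=3, c1=2)
[Jacobi] macro 8: S0 reads c1=2 → after 3×micro: -1; S1 reads c0=3 → after 1×micro: 2 ⇒ (c0=-1, c1=2)
[Gauss-Seidel] macro 1: S0 reads c1=0 → after 3×micro: 3; S1 reads c0=3 → after 1×micro: 1 ⇒ (c0=3, c1=1)
[Gauss-Seidel] macro 2: S0 reads c1=1 → after 3×micro: 4; S1 reads c0=4 → after 1×micro: 1 ⇒ (c0=4, c1=1)
[Gauss-Seidel] macro 3: S0 reads c1=1 → after 3×micro: 4; S1 reads c0=4 → after 1×micro: 1 ⇒ (c0=4, c1=1)
[Gauss-Seidel] macro 4: S0 reads c1=1 → after 3×micro: 4; S1 reads c0=4 → after 1×micro: 1 ⇒ (c0=4, c1=1)
[Gauss-Seidel] macro 5: S0 reads c1=1 → after 3×micro: 4; S1 reads c0=4 → after 1×micro: 1 ⇒ (c0=4, c1=1)
[Gauss-Seidel] macro 6: S0 reads c1=1 → after 3×micro: 4; S1 reads c0=4 → after 1×micro: 1 ⇒ (c0=4, c1=1)
[Gauss-Seidel] macro 7: S0 reads c1=1 → after 3×micro: 4; S1 reads c0=4 → after 1×micro: 1 ⇒ (c0=4, c1=1)
[Gauss-Seidel] macro 8: S0 reads c1=1 → after 3×micro: 4; S1 reads c0=4 → after 1×micro: 1 ⇒ (c0=4, c1=1)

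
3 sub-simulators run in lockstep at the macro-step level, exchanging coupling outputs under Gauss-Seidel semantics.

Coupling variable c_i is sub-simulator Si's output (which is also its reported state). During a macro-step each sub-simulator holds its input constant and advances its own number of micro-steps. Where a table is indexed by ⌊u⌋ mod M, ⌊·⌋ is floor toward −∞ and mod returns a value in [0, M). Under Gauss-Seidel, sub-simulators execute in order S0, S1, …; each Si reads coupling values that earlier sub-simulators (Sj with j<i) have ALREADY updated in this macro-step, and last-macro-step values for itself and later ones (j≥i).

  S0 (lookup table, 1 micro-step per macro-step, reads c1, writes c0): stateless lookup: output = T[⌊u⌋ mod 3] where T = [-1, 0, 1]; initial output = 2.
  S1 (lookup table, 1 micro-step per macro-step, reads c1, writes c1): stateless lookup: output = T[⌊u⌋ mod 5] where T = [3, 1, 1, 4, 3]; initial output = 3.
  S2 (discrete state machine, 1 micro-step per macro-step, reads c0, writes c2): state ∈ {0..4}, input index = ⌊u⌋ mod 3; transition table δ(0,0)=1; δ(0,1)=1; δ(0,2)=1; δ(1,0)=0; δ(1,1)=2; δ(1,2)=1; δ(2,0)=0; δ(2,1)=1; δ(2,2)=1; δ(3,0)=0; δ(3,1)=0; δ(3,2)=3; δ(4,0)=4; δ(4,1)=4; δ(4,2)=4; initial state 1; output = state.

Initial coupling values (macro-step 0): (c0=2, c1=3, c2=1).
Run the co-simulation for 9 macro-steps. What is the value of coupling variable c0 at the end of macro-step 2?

c0 at macro-step 2 = 0

macro 1: S0 reads c1=3 → after 1×micro: -1; S1 reads c1=3 → after 1×micro: 4; S2 reads c0=-1 → after 1×micro: 1 ⇒ (c0=-1, c1=4, c2=1)
macro 2: S0 reads c1=4 → after 1×micro: 0; S1 reads c1=4 → after 1×micro: 3; S2 reads c0=0 → after 1×micro: 0 ⇒ (c0=0, c1=3, c2=0)
macro 3: S0 reads c1=3 → after 1×micro: -1; S1 reads c1=3 → after 1×micro: 4; S2 reads c0=-1 → after 1×micro: 1 ⇒ (c0=-1, c1=4, c2=1)
macro 4: S0 reads c1=4 → after 1×micro: 0; S1 reads c1=4 → after 1×micro: 3; S2 reads c0=0 → after 1×micro: 0 ⇒ (c0=0, c1=3, c2=0)
macro 5: S0 reads c1=3 → after 1×micro: -1; S1 reads c1=3 → after 1×micro: 4; S2 reads c0=-1 → after 1×micro: 1 ⇒ (c0=-1, c1=4, c2=1)
macro 6: S0 reads c1=4 → after 1×micro: 0; S1 reads c1=4 → after 1×micro: 3; S2 reads c0=0 → after 1×micro: 0 ⇒ (c0=0, c1=3, c2=0)
macro 7: S0 reads c1=3 → after 1×micro: -1; S1 reads c1=3 → after 1×micro: 4; S2 reads c0=-1 → after 1×micro: 1 ⇒ (c0=-1, c1=4, c2=1)
macro 8: S0 reads c1=4 → after 1×micro: 0; S1 reads c1=4 → after 1×micro: 3; S2 reads c0=0 → after 1×micro: 0 ⇒ (c0=0, c1=3, c2=0)
macro 9: S0 reads c1=3 → after 1×micro: -1; S1 reads c1=3 → after 1×micro: 4; S2 reads c0=-1 → after 1×micro: 1 ⇒ (c0=-1, c1=4, c2=1)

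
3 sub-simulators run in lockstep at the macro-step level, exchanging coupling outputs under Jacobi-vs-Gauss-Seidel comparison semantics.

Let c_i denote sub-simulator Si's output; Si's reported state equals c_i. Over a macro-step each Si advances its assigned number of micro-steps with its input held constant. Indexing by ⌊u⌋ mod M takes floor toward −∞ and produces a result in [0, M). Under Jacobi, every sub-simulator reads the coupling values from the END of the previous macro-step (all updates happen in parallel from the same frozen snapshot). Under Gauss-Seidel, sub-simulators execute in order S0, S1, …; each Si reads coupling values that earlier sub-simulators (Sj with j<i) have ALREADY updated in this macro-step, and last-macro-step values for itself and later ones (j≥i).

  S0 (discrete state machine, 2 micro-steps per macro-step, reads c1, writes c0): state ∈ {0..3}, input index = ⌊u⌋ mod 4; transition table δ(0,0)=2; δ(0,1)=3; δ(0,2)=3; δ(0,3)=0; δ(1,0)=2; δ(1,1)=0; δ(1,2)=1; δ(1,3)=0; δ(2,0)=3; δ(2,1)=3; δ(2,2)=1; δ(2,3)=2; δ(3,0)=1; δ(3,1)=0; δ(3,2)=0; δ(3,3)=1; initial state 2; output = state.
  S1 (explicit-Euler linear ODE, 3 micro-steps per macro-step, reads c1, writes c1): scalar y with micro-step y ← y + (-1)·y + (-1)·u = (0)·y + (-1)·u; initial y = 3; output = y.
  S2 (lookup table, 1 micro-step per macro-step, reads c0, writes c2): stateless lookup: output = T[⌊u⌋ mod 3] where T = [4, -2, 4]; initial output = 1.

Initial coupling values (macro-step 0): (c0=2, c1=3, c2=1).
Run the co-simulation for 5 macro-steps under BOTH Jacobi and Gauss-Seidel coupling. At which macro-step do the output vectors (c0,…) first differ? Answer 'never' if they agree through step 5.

[Jacobi] macro 1: S0 reads c1=3 → after 2×micro: 2; S1 reads c1=3 → after 3×micro: -3; S2 reads c0=2 → after 1×micro: 4 ⇒ (c0=2, c1=-3, c2=4)
[Jacobi] macro 2: S0 reads c1=-3 → after 2×micro: 0; S1 reads c1=-3 → after 3×micro: 3; S2 reads c0=2 → after 1×micro: 4 ⇒ (c0=0, c1=3, c2=4)
[Jacobi] macro 3: S0 reads c1=3 → after 2×micro: 0; S1 reads c1=3 → after 3×micro: -3; S2 reads c0=0 → after 1×micro: 4 ⇒ (c0=0, c1=-3, c2=4)
[Jacobi] macro 4: S0 reads c1=-3 → after 2×micro: 0; S1 reads c1=-3 → after 3×micro: 3; S2 reads c0=0 → after 1×micro: 4 ⇒ (c0=0, c1=3, c2=4)
[Jacobi] macro 5: S0 reads c1=3 → after 2×micro: 0; S1 reads c1=3 → after 3×micro: -3; S2 reads c0=0 → after 1×micro: 4 ⇒ (c0=0, c1=-3, c2=4)
[Gauss-Seidel] macro 1: S0 reads c1=3 → after 2×micro: 2; S1 reads c1=3 → after 3×micro: -3; S2 reads c0=2 → after 1×micro: 4 ⇒ (c0=2, c1=-3, c2=4)
[Gauss-Seidel] macro 2: S0 reads c1=-3 → after 2×micro: 0; S1 reads c1=-3 → after 3×micro: 3; S2 reads c0=0 → after 1×micro: 4 ⇒ (c0=0, c1=3, c2=4)
[Gauss-Seidel] macro 3: S0 reads c1=3 → after 2×micro: 0; S1 reads c1=3 → after 3×micro: -3; S2 reads c0=0 → after 1×micro: 4 ⇒ (c0=0, c1=-3, c2=4)
[Gauss-Seidel] macro 4: S0 reads c1=-3 → after 2×micro: 0; S1 reads c1=-3 → after 3×micro: 3; S2 reads c0=0 → after 1×micro: 4 ⇒ (c0=0, c1=3, c2=4)
[Gauss-Seidel] macro 5: S0 reads c1=3 → after 2×micro: 0; S1 reads c1=3 → after 3×micro: -3; S2 reads c0=0 → after 1×micro: 4 ⇒ (c0=0, c1=-3, c2=4)

first divergence at macro-step: never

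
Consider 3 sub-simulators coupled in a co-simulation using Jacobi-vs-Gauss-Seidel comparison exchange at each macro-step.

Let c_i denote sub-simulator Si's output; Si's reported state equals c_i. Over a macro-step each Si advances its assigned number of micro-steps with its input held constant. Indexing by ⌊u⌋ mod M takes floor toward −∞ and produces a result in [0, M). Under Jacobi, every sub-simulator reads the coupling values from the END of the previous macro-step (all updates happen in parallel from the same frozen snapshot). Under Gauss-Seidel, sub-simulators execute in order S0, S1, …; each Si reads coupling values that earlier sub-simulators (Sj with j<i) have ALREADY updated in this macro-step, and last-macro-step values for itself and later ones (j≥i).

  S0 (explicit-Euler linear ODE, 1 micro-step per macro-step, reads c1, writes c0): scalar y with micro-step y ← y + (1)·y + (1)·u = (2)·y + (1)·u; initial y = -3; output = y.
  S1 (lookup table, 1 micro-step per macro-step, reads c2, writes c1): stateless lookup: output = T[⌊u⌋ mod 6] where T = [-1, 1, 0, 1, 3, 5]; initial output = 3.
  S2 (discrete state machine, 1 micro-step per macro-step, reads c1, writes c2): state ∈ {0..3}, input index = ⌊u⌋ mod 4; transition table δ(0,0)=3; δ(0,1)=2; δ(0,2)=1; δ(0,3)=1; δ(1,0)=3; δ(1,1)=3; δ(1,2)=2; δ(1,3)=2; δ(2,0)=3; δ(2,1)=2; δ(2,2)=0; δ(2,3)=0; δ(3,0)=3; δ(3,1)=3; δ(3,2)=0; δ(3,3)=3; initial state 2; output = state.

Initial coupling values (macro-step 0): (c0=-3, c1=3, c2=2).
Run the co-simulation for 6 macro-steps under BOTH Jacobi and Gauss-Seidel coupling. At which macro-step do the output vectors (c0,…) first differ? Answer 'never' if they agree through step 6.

first divergence at macro-step: 1

[Jacobi] macro 1: S0 reads c1=3 → after 1×micro: -3; S1 reads c2=2 → after 1×micro: 0; S2 reads c1=3 → after 1×micro: 0 ⇒ (c0=-3, c1=0, c2=0)
[Jacobi] macro 2: S0 reads c1=0 → after 1×micro: -6; S1 reads c2=0 → after 1×micro: -1; S2 reads c1=0 → after 1×micro: 3 ⇒ (c0=-6, c1=-1, c2=3)
[Jacobi] macro 3: S0 reads c1=-1 → after 1×micro: -13; S1 reads c2=3 → after 1×micro: 1; S2 reads c1=-1 → after 1×micro: 3 ⇒ (c0=-13, c1=1, c2=3)
[Jacobi] macro 4: S0 reads c1=1 → after 1×micro: -25; S1 reads c2=3 → after 1×micro: 1; S2 reads c1=1 → after 1×micro: 3 ⇒ (c0=-25, c1=1, c2=3)
[Jacobi] macro 5: S0 reads c1=1 → after 1×micro: -49; S1 reads c2=3 → after 1×micro: 1; S2 reads c1=1 → after 1×micro: 3 ⇒ (c0=-49, c1=1, c2=3)
[Jacobi] macro 6: S0 reads c1=1 → after 1×micro: -97; S1 reads c2=3 → after 1×micro: 1; S2 reads c1=1 → after 1×micro: 3 ⇒ (c0=-97, c1=1, c2=3)
[Gauss-Seidel] macro 1: S0 reads c1=3 → after 1×micro: -3; S1 reads c2=2 → after 1×micro: 0; S2 reads c1=0 → after 1×micro: 3 ⇒ (c0=-3, c1=0, c2=3)
[Gauss-Seidel] macro 2: S0 reads c1=0 → after 1×micro: -6; S1 reads c2=3 → after 1×micro: 1; S2 reads c1=1 → after 1×micro: 3 ⇒ (c0=-6, c1=1, c2=3)
[Gauss-Seidel] macro 3: S0 reads c1=1 → after 1×micro: -11; S1 reads c2=3 → after 1×micro: 1; S2 reads c1=1 → after 1×micro: 3 ⇒ (c0=-11, c1=1, c2=3)
[Gauss-Seidel] macro 4: S0 reads c1=1 → after 1×micro: -21; S1 reads c2=3 → after 1×micro: 1; S2 reads c1=1 → after 1×micro: 3 ⇒ (c0=-21, c1=1, c2=3)
[Gauss-Seidel] macro 5: S0 reads c1=1 → after 1×micro: -41; S1 reads c2=3 → after 1×micro: 1; S2 reads c1=1 → after 1×micro: 3 ⇒ (c0=-41, c1=1, c2=3)
[Gauss-Seidel] macro 6: S0 reads c1=1 → after 1×micro: -81; S1 reads c2=3 → after 1×micro: 1; S2 reads c1=1 → after 1×micro: 3 ⇒ (c0=-81, c1=1, c2=3)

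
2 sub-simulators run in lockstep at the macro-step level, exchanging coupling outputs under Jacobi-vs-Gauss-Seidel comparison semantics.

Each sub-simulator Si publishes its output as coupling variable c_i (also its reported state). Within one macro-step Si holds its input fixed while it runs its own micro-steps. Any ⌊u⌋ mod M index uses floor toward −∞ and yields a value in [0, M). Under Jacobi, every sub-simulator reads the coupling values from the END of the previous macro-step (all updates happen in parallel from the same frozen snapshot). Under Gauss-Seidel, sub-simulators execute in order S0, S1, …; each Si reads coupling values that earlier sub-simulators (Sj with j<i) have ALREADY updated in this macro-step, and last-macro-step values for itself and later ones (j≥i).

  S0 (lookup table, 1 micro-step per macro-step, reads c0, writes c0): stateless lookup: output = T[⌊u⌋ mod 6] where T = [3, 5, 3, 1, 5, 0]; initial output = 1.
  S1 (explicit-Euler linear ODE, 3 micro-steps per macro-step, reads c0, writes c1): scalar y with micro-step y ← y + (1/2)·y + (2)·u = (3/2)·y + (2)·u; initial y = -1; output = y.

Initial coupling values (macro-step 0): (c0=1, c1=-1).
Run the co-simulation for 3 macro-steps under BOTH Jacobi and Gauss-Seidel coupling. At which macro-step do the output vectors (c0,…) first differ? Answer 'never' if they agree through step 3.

[Jacobi] macro 1: S0 reads c0=1 → after 1×micro: 5; S1 reads c0=1 → after 3×micro: 49/8 ⇒ (c0=5, c1=49/8)
[Jacobi] macro 2: S0 reads c0=5 → after 1×micro: 0; S1 reads c0=5 → after 3×micro: 4363/64 ⇒ (c0=0, c1=4363/64)
[Jacobi] macro 3: S0 reads c0=0 → after 1×micro: 3; S1 reads c0=0 → after 3×micro: 117801/512 ⇒ (c0=3, c1=117801/512)
[Gauss-Seidel] macro 1: S0 reads c0=1 → after 1×micro: 5; S1 reads c0=5 → after 3×micro: 353/8 ⇒ (c0=5, c1=353/8)
[Gauss-Seidel] macro 2: S0 reads c0=5 → after 1×micro: 0; S1 reads c0=0 → after 3×micro: 9531/64 ⇒ (c0=0, c1=9531/64)
[Gauss-Seidel] macro 3: S0 reads c0=0 → after 1×micro: 3; S1 reads c0=3 → after 3×micro: 271929/512 ⇒ (c0=3, c1=271929/512)

first divergence at macro-step: 1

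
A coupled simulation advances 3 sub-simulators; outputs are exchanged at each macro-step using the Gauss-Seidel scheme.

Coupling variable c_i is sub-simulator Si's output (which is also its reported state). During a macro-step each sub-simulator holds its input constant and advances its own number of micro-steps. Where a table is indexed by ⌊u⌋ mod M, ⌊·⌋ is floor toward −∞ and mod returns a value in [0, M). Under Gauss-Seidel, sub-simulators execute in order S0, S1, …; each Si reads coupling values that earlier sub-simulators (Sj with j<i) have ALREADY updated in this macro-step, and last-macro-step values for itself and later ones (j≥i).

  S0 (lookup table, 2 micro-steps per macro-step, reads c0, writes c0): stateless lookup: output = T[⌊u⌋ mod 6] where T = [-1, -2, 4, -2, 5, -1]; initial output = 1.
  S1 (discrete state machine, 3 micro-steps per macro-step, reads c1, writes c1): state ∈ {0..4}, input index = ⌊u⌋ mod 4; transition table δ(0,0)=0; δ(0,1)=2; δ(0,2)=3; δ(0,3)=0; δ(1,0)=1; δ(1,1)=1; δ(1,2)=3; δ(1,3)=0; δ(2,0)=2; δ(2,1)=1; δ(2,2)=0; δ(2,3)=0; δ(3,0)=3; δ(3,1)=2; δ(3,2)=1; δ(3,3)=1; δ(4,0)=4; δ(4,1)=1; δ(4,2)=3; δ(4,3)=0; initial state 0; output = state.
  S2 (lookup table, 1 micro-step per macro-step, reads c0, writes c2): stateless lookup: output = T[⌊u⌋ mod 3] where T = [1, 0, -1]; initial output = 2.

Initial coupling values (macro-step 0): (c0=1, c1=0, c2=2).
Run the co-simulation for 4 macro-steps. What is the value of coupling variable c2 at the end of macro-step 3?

c2 at macro-step 3 = -1

macro 1: S0 reads c0=1 → after 2×micro: -2; S1 reads c1=0 → after 3×micro: 0; S2 reads c0=-2 → after 1×micro: 0 ⇒ (c0=-2, c1=0, c2=0)
macro 2: S0 reads c0=-2 → after 2×micro: 5; S1 reads c1=0 → after 3×micro: 0; S2 reads c0=5 → after 1×micro: -1 ⇒ (c0=5, c1=0, c2=-1)
macro 3: S0 reads c0=5 → after 2×micro: -1; S1 reads c1=0 → after 3×micro: 0; S2 reads c0=-1 → after 1×micro: -1 ⇒ (c0=-1, c1=0, c2=-1)
macro 4: S0 reads c0=-1 → after 2×micro: -1; S1 reads c1=0 → after 3×micro: 0; S2 reads c0=-1 → after 1×micro: -1 ⇒ (c0=-1, c1=0, c2=-1)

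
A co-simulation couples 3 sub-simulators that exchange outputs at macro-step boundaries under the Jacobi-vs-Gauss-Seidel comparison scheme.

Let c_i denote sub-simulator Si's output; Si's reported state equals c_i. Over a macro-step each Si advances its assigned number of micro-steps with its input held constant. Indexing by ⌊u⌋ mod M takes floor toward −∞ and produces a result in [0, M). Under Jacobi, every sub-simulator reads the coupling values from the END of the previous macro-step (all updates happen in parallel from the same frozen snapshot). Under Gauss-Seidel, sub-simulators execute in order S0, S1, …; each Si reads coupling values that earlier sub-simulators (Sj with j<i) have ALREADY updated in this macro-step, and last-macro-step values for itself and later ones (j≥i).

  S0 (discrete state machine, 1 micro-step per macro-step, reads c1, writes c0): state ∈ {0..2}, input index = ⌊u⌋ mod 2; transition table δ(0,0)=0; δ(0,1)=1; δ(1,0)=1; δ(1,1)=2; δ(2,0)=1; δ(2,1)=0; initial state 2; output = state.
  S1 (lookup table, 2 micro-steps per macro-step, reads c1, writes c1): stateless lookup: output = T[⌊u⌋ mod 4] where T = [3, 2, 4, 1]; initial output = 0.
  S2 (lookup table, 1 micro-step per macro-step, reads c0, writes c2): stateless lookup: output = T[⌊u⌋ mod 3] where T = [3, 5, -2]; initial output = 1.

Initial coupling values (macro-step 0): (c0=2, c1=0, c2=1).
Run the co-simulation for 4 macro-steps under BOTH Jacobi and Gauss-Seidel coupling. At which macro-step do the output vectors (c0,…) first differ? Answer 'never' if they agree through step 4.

first divergence at macro-step: 1

[Jacobi] macro 1: S0 reads c1=0 → after 1×micro: 1; S1 reads c1=0 → after 2×micro: 3; S2 reads c0=2 → after 1×micro: -2 ⇒ (c0=1, c1=3, c2=-2)
[Jacobi] macro 2: S0 reads c1=3 → after 1×micro: 2; S1 reads c1=3 → after 2×micro: 1; S2 reads c0=1 → after 1×micro: 5 ⇒ (c0=2, c1=1, c2=5)
[Jacobi] macro 3: S0 reads c1=1 → after 1×micro: 0; S1 reads c1=1 → after 2×micro: 2; S2 reads c0=2 → after 1×micro: -2 ⇒ (c0=0, c1=2, c2=-2)
[Jacobi] macro 4: S0 reads c1=2 → after 1×micro: 0; S1 reads c1=2 → after 2×micro: 4; S2 reads c0=0 → after 1×micro: 3 ⇒ (c0=0, c1=4, c2=3)
[Gauss-Seidel] macro 1: S0 reads c1=0 → after 1×micro: 1; S1 reads c1=0 → after 2×micro: 3; S2 reads c0=1 → after 1×micro: 5 ⇒ (c0=1, c1=3, c2=5)
[Gauss-Seidel] macro 2: S0 reads c1=3 → after 1×micro: 2; S1 reads c1=3 → after 2×micro: 1; S2 reads c0=2 → after 1×micro: -2 ⇒ (c0=2, c1=1, c2=-2)
[Gauss-Seidel] macro 3: S0 reads c1=1 → after 1×micro: 0; S1 reads c1=1 → after 2×micro: 2; S2 reads c0=0 → after 1×micro: 3 ⇒ (c0=0, c1=2, c2=3)
[Gauss-Seidel] macro 4: S0 reads c1=2 → after 1×micro: 0; S1 reads c1=2 → after 2×micro: 4; S2 reads c0=0 → after 1×micro: 3 ⇒ (c0=0, c1=4, c2=3)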